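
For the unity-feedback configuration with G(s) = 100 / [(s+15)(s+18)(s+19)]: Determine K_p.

G(s) has no factors of s in the denominator, so the system is type 0.
K_p = lim_{s→0} G(s) = 100 / (15·18·19) = 10/513.

10/513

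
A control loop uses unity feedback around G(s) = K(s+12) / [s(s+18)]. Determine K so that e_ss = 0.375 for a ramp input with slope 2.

One free integrator in G(s): this is a type 1 system.
K_v = lim_{s→0} s·G(s) = K·12 / (18) = (2/3)·K.
e_ss = 2/K_v = 0.375 ⇒ K_v = 16/3 ⇒ K = (16/3)/(2/3) = 8.

8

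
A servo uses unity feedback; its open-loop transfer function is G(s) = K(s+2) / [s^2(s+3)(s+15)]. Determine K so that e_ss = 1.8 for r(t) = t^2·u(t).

System type = 2 (two poles at s=0).
K_a = lim_{s→0} s^2·G(s) = K·2 / (3·15) = (2/45)·K.
e_ss = 2/K_a = 1.8 ⇒ K_a = 10/9 ⇒ K = (10/9)/(2/45) = 25.

25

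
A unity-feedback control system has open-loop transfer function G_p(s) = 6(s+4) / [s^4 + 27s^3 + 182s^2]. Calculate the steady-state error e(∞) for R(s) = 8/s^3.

The denominator has no term below 182s^2 — 2 poles at s=0, type 2.
K_a = lim_{s→0} s^2·G_p(s) = 6·4 / 182 = 12/91.
r(t) = 4t^2 gives R(s) = 8/s^3.
e_ss = 8/K_a = 8/(12/91) = 182/3.

182/3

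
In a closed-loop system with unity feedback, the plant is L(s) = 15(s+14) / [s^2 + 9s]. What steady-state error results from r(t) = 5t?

Factoring s from the denominator leaves a polynomial with constant term 9, so the system is type 1.
K_v = lim_{s→0} s·L(s) = 15·14 / 9 = 70/3.
e_ss = 5/K_v = 5/(70/3) = 3/14.

3/14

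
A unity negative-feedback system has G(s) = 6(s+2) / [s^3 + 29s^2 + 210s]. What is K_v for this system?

2/35

Lowest-order denominator term is 210s, so the open loop has 1 pole at the origin → type 1 system.
K_v = lim_{s→0} s·G(s) = 6·2 / 210 = 2/35.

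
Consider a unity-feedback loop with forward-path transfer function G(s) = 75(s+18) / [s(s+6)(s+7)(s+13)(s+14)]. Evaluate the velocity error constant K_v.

One free integrator in G(s): this is a type 1 system.
K_v = lim_{s→0} s·G(s) = 75·18 / (6·7·13·14) = 225/1274.

225/1274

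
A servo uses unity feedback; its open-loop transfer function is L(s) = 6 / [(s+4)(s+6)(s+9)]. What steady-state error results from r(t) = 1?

36/37

No free integrators in L(s): this is a type 0 system.
K_p = lim_{s→0} L(s) = 6 / (4·6·9) = 1/36.
e_ss = 1/(1 + K_p) = 1/(37/36) = 36/37.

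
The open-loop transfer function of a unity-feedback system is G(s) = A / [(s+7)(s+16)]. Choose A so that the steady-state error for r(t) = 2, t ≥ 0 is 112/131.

150

G(s) has no factors of s in the denominator, so the system is type 0.
K_p = lim_{s→0} G(s) = A / (7·16) = (1/112)·A.
e_ss = 2/(1 + K_p) = 112/131 ⇒ 1 + (1/112)·A = 131/56 ⇒ A = 150.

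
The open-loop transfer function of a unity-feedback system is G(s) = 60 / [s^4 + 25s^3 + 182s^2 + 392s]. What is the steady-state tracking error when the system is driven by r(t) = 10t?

196/3

The denominator has no term below 392s — 1 pole at s=0, type 1.
K_v = lim_{s→0} s·G(s) = 60 / 392 = 15/98.
e_ss = 10/K_v = 10/(15/98) = 196/3.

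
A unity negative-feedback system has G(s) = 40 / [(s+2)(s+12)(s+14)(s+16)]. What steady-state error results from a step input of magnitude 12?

No free integrators in G(s): this is a type 0 system.
K_p = lim_{s→0} G(s) = 40 / (2·12·14·16) = 5/672.
e_ss = 12/(1 + K_p) = 12/(677/672) = 8064/677.

8064/677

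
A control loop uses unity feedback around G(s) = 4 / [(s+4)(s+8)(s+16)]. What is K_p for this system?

1/128

G(s) has no factors of s in the denominator, so the system is type 0.
K_p = lim_{s→0} G(s) = 4 / (4·8·16) = 1/128.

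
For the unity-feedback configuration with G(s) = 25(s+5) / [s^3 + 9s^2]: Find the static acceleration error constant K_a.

125/9

The denominator has no term below 9s^2 — 2 poles at s=0, type 2.
K_a = lim_{s→0} s^2·G(s) = 25·5 / 9 = 125/9.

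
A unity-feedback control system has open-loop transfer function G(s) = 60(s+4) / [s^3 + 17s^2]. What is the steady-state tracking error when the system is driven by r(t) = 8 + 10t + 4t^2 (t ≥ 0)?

Factoring s^2 from the denominator leaves a polynomial with constant term 17, so the system is type 2. Treating each term separately:
  • 8: tracked with zero error.
  • 10t: tracked with zero error.
  • 4t^2: e_ss = 8/K_a with K_a=240/17 → 17/30.
Total e_ss = 17/30.

17/30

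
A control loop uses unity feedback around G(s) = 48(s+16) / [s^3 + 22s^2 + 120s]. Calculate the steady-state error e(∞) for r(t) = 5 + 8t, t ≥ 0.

1.25

Factoring s from the denominator leaves a polynomial with constant term 120, so the system is type 1. Treating each term separately:
  • 5: tracked with zero error.
  • 8t: e_ss = 8/K_v with K_v=6.4 → 1.25.
Total e_ss = 1.25.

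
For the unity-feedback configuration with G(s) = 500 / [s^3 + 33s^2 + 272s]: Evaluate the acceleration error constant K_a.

0

Factoring s from the denominator leaves a polynomial with constant term 272, so the system is type 1.
K_a = lim_{s→0} s^2·G(s) = 0 (the extra factor of s kills the finite limit).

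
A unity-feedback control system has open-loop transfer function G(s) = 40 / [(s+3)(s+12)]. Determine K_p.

The open loop has no poles at the origin → type 0 system.
K_p = lim_{s→0} G(s) = 40 / (3·12) = 10/9.

10/9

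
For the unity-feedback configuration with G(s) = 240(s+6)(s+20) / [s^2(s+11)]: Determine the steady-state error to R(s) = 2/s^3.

Two free integrators in G(s): this is a type 2 system.
K_a = lim_{s→0} s^2·G(s) = 240·6·20 / (11) = 28800/11.
r(t) = t^2 gives R(s) = 2/s^3.
e_ss = 2/K_a = 2/(28800/11) = 11/14400.

11/14400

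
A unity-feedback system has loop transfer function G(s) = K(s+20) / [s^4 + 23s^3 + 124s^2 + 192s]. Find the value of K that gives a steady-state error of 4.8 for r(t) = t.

Factoring s from the denominator leaves a polynomial with constant term 192, so the system is type 1.
K_v = lim_{s→0} s·G(s) = K·20 / 192 = (5/48)·K.
e_ss = 1/K_v = 4.8 ⇒ K_v = 5/24 ⇒ K = (5/24)/(5/48) = 2.

2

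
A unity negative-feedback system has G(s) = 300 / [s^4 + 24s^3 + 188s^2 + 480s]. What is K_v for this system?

Factoring s from the denominator leaves a polynomial with constant term 480, so the system is type 1.
K_v = lim_{s→0} s·G(s) = 300 / 480 = 0.625.

0.625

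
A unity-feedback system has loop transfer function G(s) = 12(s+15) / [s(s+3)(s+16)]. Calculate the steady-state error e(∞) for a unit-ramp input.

4/15

System type = 1 (one pole at s=0).
K_v = lim_{s→0} s·G(s) = 12·15 / (3·16) = 3.75.
e_ss = 1/K_v = 1/3.75 = 4/15.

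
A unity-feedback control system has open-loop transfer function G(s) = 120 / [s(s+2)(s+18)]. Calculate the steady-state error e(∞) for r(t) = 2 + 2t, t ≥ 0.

One free integrator in G(s): this is a type 1 system. Treating each term separately:
  • 2: tracked with zero error.
  • 2t: e_ss = 2/K_v with K_v=10/3 → 0.6.
Total e_ss = 0.6.

0.6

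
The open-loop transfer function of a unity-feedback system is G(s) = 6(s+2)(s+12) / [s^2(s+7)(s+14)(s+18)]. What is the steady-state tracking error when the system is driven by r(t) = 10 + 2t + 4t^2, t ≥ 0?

98

Two free integrators in G(s): this is a type 2 system. By superposition:
  • 10: tracked with zero error.
  • 2t: tracked with zero error.
  • 4t^2: e_ss = 8/K_a with K_a=4/49 → 98.
Total e_ss = 98.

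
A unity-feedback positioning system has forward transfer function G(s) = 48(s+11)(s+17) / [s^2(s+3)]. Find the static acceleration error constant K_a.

2992

G(s) has two factors of s in the denominator, so the system is type 2.
K_a = lim_{s→0} s^2·G(s) = 48·11·17 / (3) = 2992.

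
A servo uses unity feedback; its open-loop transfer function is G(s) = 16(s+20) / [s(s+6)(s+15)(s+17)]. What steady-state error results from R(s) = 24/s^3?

infinity

System type = 1 (one pole at s=0).
K_a = lim_{s→0} s^2·G(s) = 0; the steady-state error to this parabolic input grows without bound.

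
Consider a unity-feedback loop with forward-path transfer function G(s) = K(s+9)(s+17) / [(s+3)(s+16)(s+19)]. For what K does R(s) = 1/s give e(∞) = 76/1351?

100

G(s) has no factors of s in the denominator, so the system is type 0.
K_p = lim_{s→0} G(s) = K·9·17 / (3·16·19) = (51/304)·K.
e_ss = 1/(1 + K_p) = 76/1351 ⇒ 1 + (51/304)·K = 1351/76 ⇒ K = 100.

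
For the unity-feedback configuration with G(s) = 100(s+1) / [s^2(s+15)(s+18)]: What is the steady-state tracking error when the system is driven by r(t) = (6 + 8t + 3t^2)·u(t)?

The open loop has two poles at the origin → type 2 system. Taking each input component in turn:
  • 6: tracked with zero error.
  • 8t: tracked with zero error.
  • 3t^2: e_ss = 6/K_a with K_a=10/27 → 16.2.
Total e_ss = 16.2.

16.2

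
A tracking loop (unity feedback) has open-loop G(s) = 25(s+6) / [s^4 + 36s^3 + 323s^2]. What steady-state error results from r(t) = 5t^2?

323/15

Factoring s^2 from the denominator leaves a polynomial with constant term 323, so the system is type 2.
K_a = lim_{s→0} s^2·G(s) = 25·6 / 323 = 150/323.
r(t) = 5t^2 gives R(s) = 10/s^3.
e_ss = 10/K_a = 10/(150/323) = 323/15.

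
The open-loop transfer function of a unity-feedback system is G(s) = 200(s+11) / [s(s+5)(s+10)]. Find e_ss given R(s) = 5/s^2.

System type = 1 (one pole at s=0).
K_v = lim_{s→0} s·G(s) = 200·11 / (5·10) = 44.
e_ss = 5/K_v = 5/44.

5/44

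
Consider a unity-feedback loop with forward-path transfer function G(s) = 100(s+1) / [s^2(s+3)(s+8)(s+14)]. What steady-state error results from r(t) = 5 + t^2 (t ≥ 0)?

System type = 2 (two poles at s=0). Treating each term separately:
  • 5: tracked with zero error.
  • t^2: e_ss = 2/K_a with K_a=25/84 → 6.72.
Total e_ss = 6.72.

6.72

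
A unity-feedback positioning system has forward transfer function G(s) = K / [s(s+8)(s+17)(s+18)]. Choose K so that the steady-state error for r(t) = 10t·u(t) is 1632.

15

System type = 1 (one pole at s=0).
K_v = lim_{s→0} s·G(s) = K / (8·17·18) = (1/2448)·K.
e_ss = 10/K_v = 1632 ⇒ K_v = 5/816 ⇒ K = (5/816)/(1/2448) = 15.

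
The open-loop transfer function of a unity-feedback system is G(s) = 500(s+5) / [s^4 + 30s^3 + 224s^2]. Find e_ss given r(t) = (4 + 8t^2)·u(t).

1.4336

Factoring s^2 from the denominator leaves a polynomial with constant term 224, so the system is type 2. Treating each term separately:
  • 4: tracked with zero error.
  • 8t^2: e_ss = 16/K_a with K_a=625/56 → 1.4336.
Total e_ss = 1.4336.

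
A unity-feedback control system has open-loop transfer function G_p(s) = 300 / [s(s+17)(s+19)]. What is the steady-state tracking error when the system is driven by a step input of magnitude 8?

0

System type = 1 (one pole at s=0).
K_p = ∞ for a type-1 system; e_ss to a step is zero.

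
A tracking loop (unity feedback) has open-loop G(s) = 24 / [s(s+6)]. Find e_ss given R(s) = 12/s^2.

3

System type = 1 (one pole at s=0).
K_v = lim_{s→0} s·G(s) = 24 / (6) = 4.
e_ss = 12/K_v = 12/4 = 3.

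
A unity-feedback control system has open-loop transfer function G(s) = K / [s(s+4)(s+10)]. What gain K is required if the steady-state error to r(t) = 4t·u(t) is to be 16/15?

150

One free integrator in G(s): this is a type 1 system.
K_v = lim_{s→0} s·G(s) = K / (4·10) = 0.025·K.
e_ss = 4/K_v = 16/15 ⇒ K_v = 3.75 ⇒ K = 3.75/0.025 = 150.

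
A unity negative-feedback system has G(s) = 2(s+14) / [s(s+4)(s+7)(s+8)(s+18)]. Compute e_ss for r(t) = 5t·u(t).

720

The open loop has one pole at the origin → type 1 system.
K_v = lim_{s→0} s·G(s) = 2·14 / (4·7·8·18) = 1/144.
e_ss = 5/K_v = 5/(1/144) = 720.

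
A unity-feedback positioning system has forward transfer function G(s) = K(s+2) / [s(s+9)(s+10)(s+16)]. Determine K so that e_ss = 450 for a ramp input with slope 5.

System type = 1 (one pole at s=0).
K_v = lim_{s→0} s·G(s) = K·2 / (9·10·16) = (1/720)·K.
e_ss = 5/K_v = 450 ⇒ K_v = 1/90 ⇒ K = (1/90)/(1/720) = 8.

8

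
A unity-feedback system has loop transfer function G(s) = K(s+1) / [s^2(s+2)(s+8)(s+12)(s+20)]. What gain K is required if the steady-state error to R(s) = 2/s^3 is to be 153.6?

System type = 2 (two poles at s=0).
K_a = lim_{s→0} s^2·G(s) = K·1 / (2·8·12·20) = (1/3840)·K.
e_ss = 2/K_a = 153.6 ⇒ K_a = 5/384 ⇒ K = (5/384)/(1/3840) = 50.

50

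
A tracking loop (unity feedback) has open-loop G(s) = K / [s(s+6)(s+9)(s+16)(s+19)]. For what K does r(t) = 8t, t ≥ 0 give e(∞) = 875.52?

150

System type = 1 (one pole at s=0).
K_v = lim_{s→0} s·G(s) = K / (6·9·16·19) = (1/16416)·K.
e_ss = 8/K_v = 875.52 ⇒ K_v = 25/2736 ⇒ K = (25/2736)/(1/16416) = 150.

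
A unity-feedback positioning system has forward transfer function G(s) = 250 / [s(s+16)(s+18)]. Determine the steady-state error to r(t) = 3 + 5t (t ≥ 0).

5.76

The open loop has one pole at the origin → type 1 system. Treating each term separately:
  • 3: tracked with zero error.
  • 5t: e_ss = 5/K_v with K_v=125/144 → 5.76.
Total e_ss = 5.76.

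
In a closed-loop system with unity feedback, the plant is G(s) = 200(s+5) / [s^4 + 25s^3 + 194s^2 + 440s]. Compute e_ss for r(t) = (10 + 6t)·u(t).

2.64

Lowest-order denominator term is 440s, so the open loop has 1 pole at the origin → type 1 system. Taking each input component in turn:
  • 10: tracked with zero error.
  • 6t: e_ss = 6/K_v with K_v=25/11 → 2.64.
Total e_ss = 2.64.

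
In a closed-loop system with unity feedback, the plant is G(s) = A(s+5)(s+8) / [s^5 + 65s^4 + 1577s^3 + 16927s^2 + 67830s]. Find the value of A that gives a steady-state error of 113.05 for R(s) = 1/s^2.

15

Factoring s from the denominator leaves a polynomial with constant term 67830, so the system is type 1.
K_v = lim_{s→0} s·G(s) = A·5·8 / 67830 = (4/6783)·A.
e_ss = 1/K_v = 113.05 ⇒ K_v = 20/2261 ⇒ A = (20/2261)/(4/6783) = 15.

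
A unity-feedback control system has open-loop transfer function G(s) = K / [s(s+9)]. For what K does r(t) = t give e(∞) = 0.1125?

80

The open loop has one pole at the origin → type 1 system.
K_v = lim_{s→0} s·G(s) = K / (9) = (1/9)·K.
e_ss = 1/K_v = 0.1125 ⇒ K_v = 80/9 ⇒ K = (80/9)/(1/9) = 80.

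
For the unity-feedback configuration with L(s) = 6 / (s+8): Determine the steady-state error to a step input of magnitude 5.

System type = 0 (no poles at s=0).
K_p = lim_{s→0} L(s) = 6 / (8) = 0.75.
e_ss = 5/(1 + K_p) = 5/1.75 = 20/7.

20/7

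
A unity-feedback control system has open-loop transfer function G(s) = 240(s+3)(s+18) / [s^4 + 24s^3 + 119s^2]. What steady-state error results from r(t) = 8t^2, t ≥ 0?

119/810

Lowest-order denominator term is 119s^2, so the open loop has 2 poles at the origin → type 2 system.
K_a = lim_{s→0} s^2·G(s) = 240·3·18 / 119 = 12960/119.
r(t) = 8t^2 gives R(s) = 16/s^3.
e_ss = 16/K_a = 16/(12960/119) = 119/810.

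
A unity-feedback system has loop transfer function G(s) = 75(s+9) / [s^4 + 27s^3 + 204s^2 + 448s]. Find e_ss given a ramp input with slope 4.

Factoring s from the denominator leaves a polynomial with constant term 448, so the system is type 1.
K_v = lim_{s→0} s·G(s) = 75·9 / 448 = 675/448.
e_ss = 4/K_v = 4/(675/448) = 1792/675.

1792/675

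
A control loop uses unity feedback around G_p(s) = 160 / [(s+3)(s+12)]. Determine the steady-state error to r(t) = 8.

G_p(s) has no factors of s in the denominator, so the system is type 0.
K_p = lim_{s→0} G_p(s) = 160 / (3·12) = 40/9.
e_ss = 8/(1 + K_p) = 8/(49/9) = 72/49.

72/49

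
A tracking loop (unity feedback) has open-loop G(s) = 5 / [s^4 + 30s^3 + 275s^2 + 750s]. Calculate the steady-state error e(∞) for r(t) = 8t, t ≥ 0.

1200

The denominator has no term below 750s — 1 pole at s=0, type 1.
K_v = lim_{s→0} s·G(s) = 5 / 750 = 1/150.
e_ss = 8/K_v = 8/(1/150) = 1200.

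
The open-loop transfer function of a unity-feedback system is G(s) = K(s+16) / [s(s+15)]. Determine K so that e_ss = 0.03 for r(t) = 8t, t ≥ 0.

System type = 1 (one pole at s=0).
K_v = lim_{s→0} s·G(s) = K·16 / (15) = (16/15)·K.
e_ss = 8/K_v = 0.03 ⇒ K_v = 800/3 ⇒ K = (800/3)/(16/15) = 250.

250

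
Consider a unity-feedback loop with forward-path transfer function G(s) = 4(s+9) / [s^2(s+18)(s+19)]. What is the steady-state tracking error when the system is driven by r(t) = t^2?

19

G(s) has two factors of s in the denominator, so the system is type 2.
K_a = lim_{s→0} s^2·G(s) = 4·9 / (18·19) = 2/19.
r(t) = t^2 gives R(s) = 2/s^3.
e_ss = 2/K_a = 2/(2/19) = 19.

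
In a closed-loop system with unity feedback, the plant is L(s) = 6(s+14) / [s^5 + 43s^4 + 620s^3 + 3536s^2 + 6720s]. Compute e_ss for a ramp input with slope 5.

400

Lowest-order denominator term is 6720s, so the open loop has 1 pole at the origin → type 1 system.
K_v = lim_{s→0} s·L(s) = 6·14 / 6720 = 0.0125.
e_ss = 5/K_v = 5/0.0125 = 400.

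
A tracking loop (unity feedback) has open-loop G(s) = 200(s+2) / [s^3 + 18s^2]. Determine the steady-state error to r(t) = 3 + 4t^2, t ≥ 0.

0.36

Lowest-order denominator term is 18s^2, so the open loop has 2 poles at the origin → type 2 system. Taking each input component in turn:
  • 3: tracked with zero error.
  • 4t^2: e_ss = 8/K_a with K_a=200/9 → 0.36.
Total e_ss = 0.36.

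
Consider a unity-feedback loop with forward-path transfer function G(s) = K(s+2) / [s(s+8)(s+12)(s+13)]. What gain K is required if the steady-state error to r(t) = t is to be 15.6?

40

G(s) has one factor of s in the denominator, so the system is type 1.
K_v = lim_{s→0} s·G(s) = K·2 / (8·12·13) = (1/624)·K.
e_ss = 1/K_v = 15.6 ⇒ K_v = 5/78 ⇒ K = (5/78)/(1/624) = 40.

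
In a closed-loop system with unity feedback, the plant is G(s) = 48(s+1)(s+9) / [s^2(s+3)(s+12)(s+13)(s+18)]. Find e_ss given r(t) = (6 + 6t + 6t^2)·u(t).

234

System type = 2 (two poles at s=0). Treating each term separately:
  • 6: tracked with zero error.
  • 6t: tracked with zero error.
  • 6t^2: e_ss = 12/K_a with K_a=2/39 → 234.
Total e_ss = 234.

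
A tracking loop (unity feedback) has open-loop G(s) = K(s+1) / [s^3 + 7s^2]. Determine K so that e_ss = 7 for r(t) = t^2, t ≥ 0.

Lowest-order denominator term is 7s^2, so the open loop has 2 poles at the origin → type 2 system.
K_a = lim_{s→0} s^2·G(s) = K·1 / 7 = (1/7)·K.
e_ss = 2/K_a = 7 ⇒ K_a = 2/7 ⇒ K = (2/7)/(1/7) = 2.

2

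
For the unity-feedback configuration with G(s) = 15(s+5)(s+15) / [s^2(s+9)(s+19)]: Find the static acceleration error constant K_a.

125/19

The open loop has two poles at the origin → type 2 system.
K_a = lim_{s→0} s^2·G(s) = 15·5·15 / (9·19) = 125/19.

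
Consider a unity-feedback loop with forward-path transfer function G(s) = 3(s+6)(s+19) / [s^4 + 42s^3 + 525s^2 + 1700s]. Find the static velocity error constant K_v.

171/850

The denominator has no term below 1700s — 1 pole at s=0, type 1.
K_v = lim_{s→0} s·G(s) = 3·6·19 / 1700 = 171/850.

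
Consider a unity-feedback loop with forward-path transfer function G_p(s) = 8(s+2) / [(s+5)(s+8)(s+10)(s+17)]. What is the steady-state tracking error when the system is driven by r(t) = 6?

425/71

No free integrators in G_p(s): this is a type 0 system.
K_p = lim_{s→0} G_p(s) = 8·2 / (5·8·10·17) = 1/425.
e_ss = 6/(1 + K_p) = 6/(426/425) = 425/71.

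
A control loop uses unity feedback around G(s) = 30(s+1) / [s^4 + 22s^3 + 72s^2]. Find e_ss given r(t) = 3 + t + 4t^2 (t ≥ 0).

Factoring s^2 from the denominator leaves a polynomial with constant term 72, so the system is type 2. Taking each input component in turn:
  • 3: tracked with zero error.
  • t: tracked with zero error.
  • 4t^2: e_ss = 8/K_a with K_a=5/12 → 19.2.
Total e_ss = 19.2.

19.2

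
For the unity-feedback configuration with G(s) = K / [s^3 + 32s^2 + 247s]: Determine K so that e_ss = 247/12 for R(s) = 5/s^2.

60

Lowest-order denominator term is 247s, so the open loop has 1 pole at the origin → type 1 system.
K_v = lim_{s→0} s·G(s) = K / 247 = (1/247)·K.
e_ss = 5/K_v = 247/12 ⇒ K_v = 60/247 ⇒ K = (60/247)/(1/247) = 60.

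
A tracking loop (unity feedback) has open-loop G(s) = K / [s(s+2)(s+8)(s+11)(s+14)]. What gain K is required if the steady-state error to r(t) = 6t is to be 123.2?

One free integrator in G(s): this is a type 1 system.
K_v = lim_{s→0} s·G(s) = K / (2·8·11·14) = (1/2464)·K.
e_ss = 6/K_v = 123.2 ⇒ K_v = 15/308 ⇒ K = (15/308)/(1/2464) = 120.

120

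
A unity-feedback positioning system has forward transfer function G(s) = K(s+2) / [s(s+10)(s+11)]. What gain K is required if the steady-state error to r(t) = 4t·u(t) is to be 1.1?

G(s) has one factor of s in the denominator, so the system is type 1.
K_v = lim_{s→0} s·G(s) = K·2 / (10·11) = (1/55)·K.
e_ss = 4/K_v = 1.1 ⇒ K_v = 40/11 ⇒ K = (40/11)/(1/55) = 200.

200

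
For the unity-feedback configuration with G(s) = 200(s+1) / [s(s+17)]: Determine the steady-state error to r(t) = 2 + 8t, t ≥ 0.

G(s) has one factor of s in the denominator, so the system is type 1. Taking each input component in turn:
  • 2: tracked with zero error.
  • 8t: e_ss = 8/K_v with K_v=200/17 → 0.68.
Total e_ss = 0.68.

0.68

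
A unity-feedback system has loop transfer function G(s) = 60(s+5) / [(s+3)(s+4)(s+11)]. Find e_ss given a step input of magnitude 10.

G(s) has no factors of s in the denominator, so the system is type 0.
K_p = lim_{s→0} G(s) = 60·5 / (3·4·11) = 25/11.
e_ss = 10/(1 + K_p) = 10/(36/11) = 55/18.

55/18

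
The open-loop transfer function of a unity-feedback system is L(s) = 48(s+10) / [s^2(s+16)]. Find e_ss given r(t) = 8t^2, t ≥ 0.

The open loop has two poles at the origin → type 2 system.
K_a = lim_{s→0} s^2·L(s) = 48·10 / (16) = 30.
r(t) = 8t^2 gives R(s) = 16/s^3.
e_ss = 16/K_a = 16/30 = 8/15.

8/15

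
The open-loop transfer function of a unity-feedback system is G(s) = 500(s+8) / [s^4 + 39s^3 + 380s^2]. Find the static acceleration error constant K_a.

200/19

The denominator has no term below 380s^2 — 2 poles at s=0, type 2.
K_a = lim_{s→0} s^2·G(s) = 500·8 / 380 = 200/19.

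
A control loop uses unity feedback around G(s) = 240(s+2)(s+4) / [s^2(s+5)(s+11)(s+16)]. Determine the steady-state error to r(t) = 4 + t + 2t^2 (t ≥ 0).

11/6

G(s) has two factors of s in the denominator, so the system is type 2. Treating each term separately:
  • 4: tracked with zero error.
  • t: tracked with zero error.
  • 2t^2: e_ss = 4/K_a with K_a=24/11 → 11/6.
Total e_ss = 11/6.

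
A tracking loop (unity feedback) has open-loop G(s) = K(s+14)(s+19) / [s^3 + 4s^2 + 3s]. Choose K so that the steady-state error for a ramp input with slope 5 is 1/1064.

60

The denominator has no term below 3s — 1 pole at s=0, type 1.
K_v = lim_{s→0} s·G(s) = K·14·19 / 3 = (266/3)·K.
e_ss = 5/K_v = 1/1064 ⇒ K_v = 5320 ⇒ K = 5320/(266/3) = 60.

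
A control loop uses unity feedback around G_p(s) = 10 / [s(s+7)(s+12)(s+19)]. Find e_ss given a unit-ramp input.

159.6

One free integrator in G_p(s): this is a type 1 system.
K_v = lim_{s→0} s·G_p(s) = 10 / (7·12·19) = 5/798.
e_ss = 1/K_v = 1/(5/798) = 159.6.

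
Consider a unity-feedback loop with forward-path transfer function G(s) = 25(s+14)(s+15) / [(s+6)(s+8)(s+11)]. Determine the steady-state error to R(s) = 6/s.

System type = 0 (no poles at s=0).
K_p = lim_{s→0} G(s) = 25·14·15 / (6·8·11) = 875/88.
e_ss = 6/(1 + K_p) = 6/(963/88) = 176/321.

176/321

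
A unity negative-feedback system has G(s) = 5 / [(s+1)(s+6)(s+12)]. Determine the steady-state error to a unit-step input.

G(s) has no factors of s in the denominator, so the system is type 0.
K_p = lim_{s→0} G(s) = 5 / (1·6·12) = 5/72.
e_ss = 1/(1 + K_p) = 1/(77/72) = 72/77.

72/77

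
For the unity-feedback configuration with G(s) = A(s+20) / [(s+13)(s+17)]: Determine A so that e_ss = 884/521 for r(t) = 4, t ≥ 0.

15

System type = 0 (no poles at s=0).
K_p = lim_{s→0} G(s) = A·20 / (13·17) = (20/221)·A.
e_ss = 4/(1 + K_p) = 884/521 ⇒ 1 + (20/221)·A = 521/221 ⇒ A = 15.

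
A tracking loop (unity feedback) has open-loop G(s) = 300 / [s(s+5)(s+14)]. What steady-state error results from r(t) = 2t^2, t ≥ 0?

One free integrator in G(s): this is a type 1 system.
K_a = lim_{s→0} s^2·G(s) = 0; the steady-state error to this parabolic input grows without bound.

infinity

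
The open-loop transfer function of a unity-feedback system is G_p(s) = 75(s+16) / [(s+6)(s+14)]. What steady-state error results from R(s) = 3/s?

21/107

No free integrators in G_p(s): this is a type 0 system.
K_p = lim_{s→0} G_p(s) = 75·16 / (6·14) = 100/7.
e_ss = 3/(1 + K_p) = 3/(107/7) = 21/107.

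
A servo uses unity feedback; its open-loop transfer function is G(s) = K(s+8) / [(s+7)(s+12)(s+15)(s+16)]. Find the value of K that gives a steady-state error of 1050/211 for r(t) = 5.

12

System type = 0 (no poles at s=0).
K_p = lim_{s→0} G(s) = K·8 / (7·12·15·16) = (1/2520)·K.
e_ss = 5/(1 + K_p) = 1050/211 ⇒ 1 + (1/2520)·K = 211/210 ⇒ K = 12.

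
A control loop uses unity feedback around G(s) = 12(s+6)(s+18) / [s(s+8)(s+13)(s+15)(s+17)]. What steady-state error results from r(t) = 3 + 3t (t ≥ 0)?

The open loop has one pole at the origin → type 1 system. By superposition:
  • 3: tracked with zero error.
  • 3t: e_ss = 3/K_v with K_v=54/1105 → 1105/18.
Total e_ss = 1105/18.

1105/18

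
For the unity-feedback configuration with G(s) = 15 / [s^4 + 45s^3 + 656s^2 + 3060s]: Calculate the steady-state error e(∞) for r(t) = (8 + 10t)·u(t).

2040

The denominator has no term below 3060s — 1 pole at s=0, type 1. Treating each term separately:
  • 8: tracked with zero error.
  • 10t: e_ss = 10/K_v with K_v=1/204 → 2040.
Total e_ss = 2040.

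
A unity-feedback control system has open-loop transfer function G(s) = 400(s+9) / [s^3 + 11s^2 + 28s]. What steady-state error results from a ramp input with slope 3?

7/300

The denominator has no term below 28s — 1 pole at s=0, type 1.
K_v = lim_{s→0} s·G(s) = 400·9 / 28 = 900/7.
e_ss = 3/K_v = 3/(900/7) = 7/300.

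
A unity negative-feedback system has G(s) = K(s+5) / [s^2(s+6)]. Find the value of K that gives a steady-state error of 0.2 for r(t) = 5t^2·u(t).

Two free integrators in G(s): this is a type 2 system.
K_a = lim_{s→0} s^2·G(s) = K·5 / (6) = (5/6)·K.
e_ss = 10/K_a = 0.2 ⇒ K_a = 50 ⇒ K = 50/(5/6) = 60.

60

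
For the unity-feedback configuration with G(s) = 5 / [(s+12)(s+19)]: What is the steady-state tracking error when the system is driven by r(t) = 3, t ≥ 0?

684/233

G(s) has no factors of s in the denominator, so the system is type 0.
K_p = lim_{s→0} G(s) = 5 / (12·19) = 5/228.
e_ss = 3/(1 + K_p) = 3/(233/228) = 684/233.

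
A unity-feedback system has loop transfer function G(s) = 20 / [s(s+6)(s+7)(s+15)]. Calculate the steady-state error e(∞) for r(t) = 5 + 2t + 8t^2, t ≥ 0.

infinity

One free integrator in G(s): this is a type 1 system. Treating each term separately:
  • 5: tracked with zero error.
  • 2t: e_ss = 2/K_v with K_v=2/63 → 63.
  • 8t^2: a type-1 system cannot track it, e_ss → ∞.
The unbounded component dominates.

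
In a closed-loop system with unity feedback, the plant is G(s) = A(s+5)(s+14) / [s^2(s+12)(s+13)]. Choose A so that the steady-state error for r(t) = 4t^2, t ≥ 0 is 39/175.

G(s) has two factors of s in the denominator, so the system is type 2.
K_a = lim_{s→0} s^2·G(s) = A·5·14 / (12·13) = (35/78)·A.
e_ss = 8/K_a = 39/175 ⇒ K_a = 1400/39 ⇒ A = (1400/39)/(35/78) = 80.

80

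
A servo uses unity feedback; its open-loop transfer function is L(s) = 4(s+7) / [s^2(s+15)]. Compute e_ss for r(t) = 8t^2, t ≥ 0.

Two free integrators in L(s): this is a type 2 system.
K_a = lim_{s→0} s^2·L(s) = 4·7 / (15) = 28/15.
r(t) = 8t^2 gives R(s) = 16/s^3.
e_ss = 16/K_a = 16/(28/15) = 60/7.

60/7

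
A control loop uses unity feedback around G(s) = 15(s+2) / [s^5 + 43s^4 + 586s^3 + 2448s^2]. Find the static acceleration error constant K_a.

Lowest-order denominator term is 2448s^2, so the open loop has 2 poles at the origin → type 2 system.
K_a = lim_{s→0} s^2·G(s) = 15·2 / 2448 = 5/408.

5/408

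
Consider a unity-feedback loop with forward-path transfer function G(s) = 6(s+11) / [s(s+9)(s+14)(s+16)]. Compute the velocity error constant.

11/336

System type = 1 (one pole at s=0).
K_v = lim_{s→0} s·G(s) = 6·11 / (9·14·16) = 11/336.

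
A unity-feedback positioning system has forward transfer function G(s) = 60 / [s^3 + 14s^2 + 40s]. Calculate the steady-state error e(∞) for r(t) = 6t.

Factoring s from the denominator leaves a polynomial with constant term 40, so the system is type 1.
K_v = lim_{s→0} s·G(s) = 60 / 40 = 1.5.
e_ss = 6/K_v = 6/1.5 = 4.

4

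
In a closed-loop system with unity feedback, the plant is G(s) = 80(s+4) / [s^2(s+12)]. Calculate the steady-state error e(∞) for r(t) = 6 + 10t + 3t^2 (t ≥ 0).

The open loop has two poles at the origin → type 2 system. Treating each term separately:
  • 6: tracked with zero error.
  • 10t: tracked with zero error.
  • 3t^2: e_ss = 6/K_a with K_a=80/3 → 0.225.
Total e_ss = 0.225.

0.225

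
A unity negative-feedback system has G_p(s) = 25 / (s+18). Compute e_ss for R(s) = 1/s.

18/43

System type = 0 (no poles at s=0).
K_p = lim_{s→0} G_p(s) = 25 / (18) = 25/18.
e_ss = 1/(1 + K_p) = 1/(43/18) = 18/43.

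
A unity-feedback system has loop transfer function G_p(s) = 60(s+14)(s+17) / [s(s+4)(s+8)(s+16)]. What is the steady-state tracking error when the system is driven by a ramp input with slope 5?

G_p(s) has one factor of s in the denominator, so the system is type 1.
K_v = lim_{s→0} s·G_p(s) = 60·14·17 / (4·8·16) = 1785/64.
e_ss = 5/K_v = 5/(1785/64) = 64/357.

64/357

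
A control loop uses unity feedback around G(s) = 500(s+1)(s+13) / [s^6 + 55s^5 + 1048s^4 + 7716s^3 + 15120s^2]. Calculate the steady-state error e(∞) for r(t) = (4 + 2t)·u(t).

Factoring s^2 from the denominator leaves a polynomial with constant term 15120, so the system is type 2. Treating each term separately:
  • 4: tracked with zero error.
  • 2t: tracked with zero error.
Total e_ss = 0.

0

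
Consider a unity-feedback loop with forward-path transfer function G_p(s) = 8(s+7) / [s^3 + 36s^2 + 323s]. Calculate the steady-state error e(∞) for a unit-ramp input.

The denominator has no term below 323s — 1 pole at s=0, type 1.
K_v = lim_{s→0} s·G_p(s) = 8·7 / 323 = 56/323.
e_ss = 1/K_v = 1/(56/323) = 323/56.

323/56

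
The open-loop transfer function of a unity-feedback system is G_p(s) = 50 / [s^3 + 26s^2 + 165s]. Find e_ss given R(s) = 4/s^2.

13.2

The denominator has no term below 165s — 1 pole at s=0, type 1.
K_v = lim_{s→0} s·G_p(s) = 50 / 165 = 10/33.
e_ss = 4/K_v = 4/(10/33) = 13.2.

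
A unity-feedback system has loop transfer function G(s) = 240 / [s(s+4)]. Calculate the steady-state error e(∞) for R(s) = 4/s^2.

1/15

System type = 1 (one pole at s=0).
K_v = lim_{s→0} s·G(s) = 240 / (4) = 60.
e_ss = 4/K_v = 4/60 = 1/15.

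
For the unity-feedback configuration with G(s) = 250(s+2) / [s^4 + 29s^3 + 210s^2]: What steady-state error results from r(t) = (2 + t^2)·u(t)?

Factoring s^2 from the denominator leaves a polynomial with constant term 210, so the system is type 2. By superposition:
  • 2: tracked with zero error.
  • t^2: e_ss = 2/K_a with K_a=50/21 → 0.84.
Total e_ss = 0.84.

0.84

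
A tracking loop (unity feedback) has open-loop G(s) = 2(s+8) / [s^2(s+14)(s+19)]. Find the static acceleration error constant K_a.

The open loop has two poles at the origin → type 2 system.
K_a = lim_{s→0} s^2·G(s) = 2·8 / (14·19) = 8/133.

8/133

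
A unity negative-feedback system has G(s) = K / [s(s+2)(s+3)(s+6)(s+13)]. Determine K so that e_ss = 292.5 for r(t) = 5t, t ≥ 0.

System type = 1 (one pole at s=0).
K_v = lim_{s→0} s·G(s) = K / (2·3·6·13) = (1/468)·K.
e_ss = 5/K_v = 292.5 ⇒ K_v = 2/117 ⇒ K = (2/117)/(1/468) = 8.

8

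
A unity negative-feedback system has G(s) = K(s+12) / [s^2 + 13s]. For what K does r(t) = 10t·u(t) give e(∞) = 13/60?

50

Factoring s from the denominator leaves a polynomial with constant term 13, so the system is type 1.
K_v = lim_{s→0} s·G(s) = K·12 / 13 = (12/13)·K.
e_ss = 10/K_v = 13/60 ⇒ K_v = 600/13 ⇒ K = (600/13)/(12/13) = 50.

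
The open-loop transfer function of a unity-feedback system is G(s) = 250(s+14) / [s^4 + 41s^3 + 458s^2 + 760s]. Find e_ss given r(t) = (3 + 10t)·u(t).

The denominator has no term below 760s — 1 pole at s=0, type 1. Treating each term separately:
  • 3: tracked with zero error.
  • 10t: e_ss = 10/K_v with K_v=175/38 → 76/35.
Total e_ss = 76/35.

76/35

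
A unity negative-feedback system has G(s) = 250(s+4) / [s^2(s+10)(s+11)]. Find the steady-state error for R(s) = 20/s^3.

2.2

Two free integrators in G(s): this is a type 2 system.
K_a = lim_{s→0} s^2·G(s) = 250·4 / (10·11) = 100/11.
r(t) = 10t^2 gives R(s) = 20/s^3.
e_ss = 20/K_a = 20/(100/11) = 2.2.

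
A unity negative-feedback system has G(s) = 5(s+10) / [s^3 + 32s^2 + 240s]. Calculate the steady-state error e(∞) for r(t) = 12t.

Lowest-order denominator term is 240s, so the open loop has 1 pole at the origin → type 1 system.
K_v = lim_{s→0} s·G(s) = 5·10 / 240 = 5/24.
e_ss = 12/K_v = 12/(5/24) = 57.6.

57.6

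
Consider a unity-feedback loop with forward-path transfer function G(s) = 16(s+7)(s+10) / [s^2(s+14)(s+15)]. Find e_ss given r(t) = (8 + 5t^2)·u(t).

1.875

The open loop has two poles at the origin → type 2 system. Treating each term separately:
  • 8: tracked with zero error.
  • 5t^2: e_ss = 10/K_a with K_a=16/3 → 1.875.
Total e_ss = 1.875.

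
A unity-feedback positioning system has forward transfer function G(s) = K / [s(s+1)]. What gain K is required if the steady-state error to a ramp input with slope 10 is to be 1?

The open loop has one pole at the origin → type 1 system.
K_v = lim_{s→0} s·G(s) = K / (1) = 1·K.
e_ss = 10/K_v = 1 ⇒ K_v = 10 ⇒ K = 10/1 = 10.

10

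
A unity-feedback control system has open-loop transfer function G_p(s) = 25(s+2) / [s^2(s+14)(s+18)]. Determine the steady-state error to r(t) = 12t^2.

Two free integrators in G_p(s): this is a type 2 system.
K_a = lim_{s→0} s^2·G_p(s) = 25·2 / (14·18) = 25/126.
r(t) = 12t^2 gives R(s) = 24/s^3.
e_ss = 24/K_a = 24/(25/126) = 120.96.

120.96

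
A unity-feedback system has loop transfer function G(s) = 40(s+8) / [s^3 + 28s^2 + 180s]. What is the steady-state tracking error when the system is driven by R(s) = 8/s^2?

Factoring s from the denominator leaves a polynomial with constant term 180, so the system is type 1.
K_v = lim_{s→0} s·G(s) = 40·8 / 180 = 16/9.
e_ss = 8/K_v = 8/(16/9) = 4.5.

4.5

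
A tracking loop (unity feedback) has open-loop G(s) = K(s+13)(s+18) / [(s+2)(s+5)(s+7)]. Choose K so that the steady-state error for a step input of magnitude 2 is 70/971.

8

The open loop has no poles at the origin → type 0 system.
K_p = lim_{s→0} G(s) = K·13·18 / (2·5·7) = (117/35)·K.
e_ss = 2/(1 + K_p) = 70/971 ⇒ 1 + (117/35)·K = 971/35 ⇒ K = 8.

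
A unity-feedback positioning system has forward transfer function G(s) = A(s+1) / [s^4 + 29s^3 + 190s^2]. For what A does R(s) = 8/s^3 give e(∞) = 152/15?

Factoring s^2 from the denominator leaves a polynomial with constant term 190, so the system is type 2.
K_a = lim_{s→0} s^2·G(s) = A·1 / 190 = (1/190)·A.
e_ss = 8/K_a = 152/15 ⇒ K_a = 15/19 ⇒ A = (15/19)/(1/190) = 150.

150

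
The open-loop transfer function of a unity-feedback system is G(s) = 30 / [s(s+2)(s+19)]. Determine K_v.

G(s) has one factor of s in the denominator, so the system is type 1.
K_v = lim_{s→0} s·G(s) = 30 / (2·19) = 15/19.

15/19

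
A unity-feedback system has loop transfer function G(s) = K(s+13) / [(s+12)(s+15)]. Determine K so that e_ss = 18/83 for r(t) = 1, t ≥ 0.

50

No free integrators in G(s): this is a type 0 system.
K_p = lim_{s→0} G(s) = K·13 / (12·15) = (13/180)·K.
e_ss = 1/(1 + K_p) = 18/83 ⇒ 1 + (13/180)·K = 83/18 ⇒ K = 50.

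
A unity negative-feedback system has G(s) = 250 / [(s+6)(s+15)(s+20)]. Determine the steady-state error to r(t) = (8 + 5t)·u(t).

infinity

No free integrators in G(s): this is a type 0 system. Treating each term separately:
  • 8: e_ss = 8/(1+K_p) with K_p=5/36 → 288/41.
  • 5t: a type-0 system cannot track it, e_ss → ∞.
The unbounded component dominates.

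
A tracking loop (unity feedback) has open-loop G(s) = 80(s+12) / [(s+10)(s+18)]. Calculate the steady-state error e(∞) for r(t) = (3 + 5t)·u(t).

infinity

No free integrators in G(s): this is a type 0 system. Treating each term separately:
  • 3: e_ss = 3/(1+K_p) with K_p=16/3 → 9/19.
  • 5t: a type-0 system cannot track it, e_ss → ∞.
The unbounded component dominates.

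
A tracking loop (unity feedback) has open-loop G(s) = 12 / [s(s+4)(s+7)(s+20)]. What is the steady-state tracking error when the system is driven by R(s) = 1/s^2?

140/3

G(s) has one factor of s in the denominator, so the system is type 1.
K_v = lim_{s→0} s·G(s) = 12 / (4·7·20) = 3/140.
e_ss = 1/K_v = 1/(3/140) = 140/3.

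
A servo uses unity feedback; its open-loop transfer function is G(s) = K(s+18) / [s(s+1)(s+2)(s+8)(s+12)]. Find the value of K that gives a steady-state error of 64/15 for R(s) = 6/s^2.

15

One free integrator in G(s): this is a type 1 system.
K_v = lim_{s→0} s·G(s) = K·18 / (1·2·8·12) = (3/32)·K.
e_ss = 6/K_v = 64/15 ⇒ K_v = 45/32 ⇒ K = (45/32)/(3/32) = 15.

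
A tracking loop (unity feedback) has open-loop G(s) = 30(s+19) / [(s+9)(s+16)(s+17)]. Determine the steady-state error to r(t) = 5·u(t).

No free integrators in G(s): this is a type 0 system.
K_p = lim_{s→0} G(s) = 30·19 / (9·16·17) = 95/408.
e_ss = 5/(1 + K_p) = 5/(503/408) = 2040/503.

2040/503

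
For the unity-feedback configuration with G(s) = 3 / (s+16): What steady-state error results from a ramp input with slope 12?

System type = 0 (no poles at s=0).
K_v = lim_{s→0} s·G(s) = 0; the steady-state error to this ramp input grows without bound.

infinity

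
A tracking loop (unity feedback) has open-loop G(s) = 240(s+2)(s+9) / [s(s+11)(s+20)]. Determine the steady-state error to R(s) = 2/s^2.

11/108

System type = 1 (one pole at s=0).
K_v = lim_{s→0} s·G(s) = 240·2·9 / (11·20) = 216/11.
e_ss = 2/K_v = 2/(216/11) = 11/108.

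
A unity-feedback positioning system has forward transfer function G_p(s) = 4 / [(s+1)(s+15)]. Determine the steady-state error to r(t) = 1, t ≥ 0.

System type = 0 (no poles at s=0).
K_p = lim_{s→0} G_p(s) = 4 / (1·15) = 4/15.
e_ss = 1/(1 + K_p) = 1/(19/15) = 15/19.

15/19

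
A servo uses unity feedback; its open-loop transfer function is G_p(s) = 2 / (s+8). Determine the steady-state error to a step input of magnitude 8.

System type = 0 (no poles at s=0).
K_p = lim_{s→0} G_p(s) = 2 / (8) = 0.25.
e_ss = 8/(1 + K_p) = 8/1.25 = 6.4.

6.4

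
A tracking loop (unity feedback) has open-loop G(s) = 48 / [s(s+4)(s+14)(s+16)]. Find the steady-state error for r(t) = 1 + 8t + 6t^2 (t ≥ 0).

The open loop has one pole at the origin → type 1 system. Treating each term separately:
  • 1: tracked with zero error.
  • 8t: e_ss = 8/K_v with K_v=3/56 → 448/3.
  • 6t^2: a type-1 system cannot track it, e_ss → ∞.
The unbounded component dominates.

infinity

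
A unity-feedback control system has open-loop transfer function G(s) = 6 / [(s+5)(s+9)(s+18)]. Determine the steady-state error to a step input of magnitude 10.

675/68

The open loop has no poles at the origin → type 0 system.
K_p = lim_{s→0} G(s) = 6 / (5·9·18) = 1/135.
e_ss = 10/(1 + K_p) = 10/(136/135) = 675/68.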